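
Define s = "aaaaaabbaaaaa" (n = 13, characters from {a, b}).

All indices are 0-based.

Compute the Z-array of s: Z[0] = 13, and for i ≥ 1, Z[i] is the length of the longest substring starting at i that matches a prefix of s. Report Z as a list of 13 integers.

[13, 5, 4, 3, 2, 1, 0, 0, 5, 4, 3, 2, 1]

Z[0]=13
i=1: fresh scan; Z[1]=5 scan→box=[1,6)
i=2: min(r-i=4, Z[1]=5)=4; Z[2]=4
i=3: min(r-i=3, Z[2]=4)=3; Z[3]=3
i=4: min(r-i=2, Z[3]=3)=2; Z[4]=2
i=5: min(r-i=1, Z[4]=2)=1; Z[5]=1
i=6: fresh scan; Z[6]=0
i=7: fresh scan; Z[7]=0
i=8: fresh scan; Z[8]=5 scan→box=[8,13)
i=9: min(r-i=4, Z[1]=5)=4; Z[9]=4
i=10: min(r-i=3, Z[2]=4)=3; Z[10]=3
i=11: min(r-i=2, Z[3]=3)=2; Z[11]=2
i=12: min(r-i=1, Z[4]=2)=1; Z[12]=1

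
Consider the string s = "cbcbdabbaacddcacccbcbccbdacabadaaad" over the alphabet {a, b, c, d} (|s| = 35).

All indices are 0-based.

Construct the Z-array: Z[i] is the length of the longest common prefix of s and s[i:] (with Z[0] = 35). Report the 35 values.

[35, 0, 2, 0, 0, 0, 0, 0, 0, 0, 1, 0, 0, 1, 0, 1, 1, 4, 0, 3, 0, 1, 2, 0, 0, 0, 1, 0, 0, 0, 0, 0, 0, 0, 0]

Z[0]=35
i=1: outside box; Z[1]=0
i=2: outside box; Z[2]=2 scan→box=[2,4)
i=3: min(r-i=1, Z[1]=0)=0; Z[3]=0
i=4: outside box; Z[4]=0
i=5: outside box; Z[5]=0
i=6: outside box; Z[6]=0
i=7: outside box; Z[7]=0
i=8: outside box; Z[8]=0
i=9: outside box; Z[9]=0
i=10: outside box; Z[10]=1 scan→box=[10,11)
i=11: outside box; Z[11]=0
i=12: outside box; Z[12]=0
i=13: outside box; Z[13]=1 scan→box=[13,14)
i=14: outside box; Z[14]=0
i=15: outside box; Z[15]=1 scan→box=[15,16)
i=16: outside box; Z[16]=1 scan→box=[16,17)
i=17: outside box; Z[17]=4 scan→box=[17,21)
i=18: min(r-i=3, Z[1]=0)=0; Z[18]=0
i=19: min(r-i=2, Z[2]=2)=2; Z[19]=3 scan→box=[19,22)
i=20: min(r-i=2, Z[1]=0)=0; Z[20]=0
i=21: min(r-i=1, Z[2]=2)=1; Z[21]=1
i=22: outside box; Z[22]=2 scan→box=[22,24)
i=23: min(r-i=1, Z[1]=0)=0; Z[23]=0
i=24: outside box; Z[24]=0
i=25: outside box; Z[25]=0
i=26: outside box; Z[26]=1 scan→box=[26,27)
i=27: outside box; Z[27]=0
i=28: outside box; Z[28]=0
i=29: outside box; Z[29]=0
i=30: outside box; Z[30]=0
i=31: outside box; Z[31]=0
i=32: outside box; Z[32]=0
i=33: outside box; Z[33]=0
i=34: outside box; Z[34]=0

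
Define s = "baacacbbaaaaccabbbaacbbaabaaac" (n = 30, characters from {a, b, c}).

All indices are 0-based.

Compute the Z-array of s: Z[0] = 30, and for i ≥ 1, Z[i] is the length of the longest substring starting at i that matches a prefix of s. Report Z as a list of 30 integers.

Z[0]=30
i=1: fresh scan; Z[1]=0
i=2: fresh scan; Z[2]=0
i=3: fresh scan; Z[3]=0
i=4: fresh scan; Z[4]=0
i=5: fresh scan; Z[5]=0
i=6: fresh scan; Z[6]=1 grow→box=[6,7)
i=7: fresh scan; Z[7]=3 grow→box=[7,10)
i=8: min(r-i=2, Z[1]=0)=0; Z[8]=0
i=9: min(r-i=1, Z[2]=0)=0; Z[9]=0
i=10: fresh scan; Z[10]=0
i=11: fresh scan; Z[11]=0
i=12: fresh scan; Z[12]=0
i=13: fresh scan; Z[13]=0
i=14: fresh scan; Z[14]=0
i=15: fresh scan; Z[15]=1 grow→box=[15,16)
i=16: fresh scan; Z[16]=1 grow→box=[16,17)
i=17: fresh scan; Z[17]=4 grow→box=[17,21)
i=18: min(r-i=3, Z[1]=0)=0; Z[18]=0
i=19: min(r-i=2, Z[2]=0)=0; Z[19]=0
i=20: min(r-i=1, Z[3]=0)=0; Z[20]=0
i=21: fresh scan; Z[21]=1 grow→box=[21,22)
i=22: fresh scan; Z[22]=3 grow→box=[22,25)
i=23: min(r-i=2, Z[1]=0)=0; Z[23]=0
i=24: min(r-i=1, Z[2]=0)=0; Z[24]=0
i=25: fresh scan; Z[25]=3 grow→box=[25,28)
i=26: min(r-i=2, Z[1]=0)=0; Z[26]=0
i=27: min(r-i=1, Z[2]=0)=0; Z[27]=0
i=28: fresh scan; Z[28]=0
i=29: fresh scan; Z[29]=0

[30, 0, 0, 0, 0, 0, 1, 3, 0, 0, 0, 0, 0, 0, 0, 1, 1, 4, 0, 0, 0, 1, 3, 0, 0, 3, 0, 0, 0, 0]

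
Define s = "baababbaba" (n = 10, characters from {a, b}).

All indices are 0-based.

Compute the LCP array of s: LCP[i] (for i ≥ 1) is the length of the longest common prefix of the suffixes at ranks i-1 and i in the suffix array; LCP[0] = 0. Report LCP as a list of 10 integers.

rank | idx | suffix
   0 |   9 | a
   1 |   1 | aababbaba
   2 |   7 | aba
   3 |   2 | ababbaba
   4 |   4 | abbaba
   5 |   8 | ba
   6 |   0 | baababbaba
   7 |   6 | baba
   8 |   3 | babbaba
   9 |   5 | bbaba

SA = [9, 1, 7, 2, 4, 8, 0, 6, 3, 5]
rank  pair      lcp
   1  s[9:],s[1:]  1  'a'
   2  s[1:],s[7:]  1  'a'
   3  s[7:],s[2:]  3  'aba'
   4  s[2:],s[4:]  2  'ab'
   5  s[4:],s[8:]  0  ''
   6  s[8:],s[0:]  2  'ba'
   7  s[0:],s[6:]  2  'ba'
   8  s[6:],s[3:]  3  'bab'
   9  s[3:],s[5:]  1  'b'

[0, 1, 1, 3, 2, 0, 2, 2, 3, 1]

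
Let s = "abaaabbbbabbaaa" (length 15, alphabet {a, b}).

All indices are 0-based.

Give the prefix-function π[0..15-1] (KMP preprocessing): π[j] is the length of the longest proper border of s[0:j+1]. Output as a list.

π[0] = 0
j=1 s[j]='b': π[1]=0 (border '')
j=2 s[j]='a': π[2]=1 (border 'a')
j=3 s[j]='a': k: 1→0; π[3]=1 (border 'a')
j=4 s[j]='a': k: 1→0; π[4]=1 (border 'a')
j=5 s[j]='b': π[5]=2 (border 'ab')
j=6 s[j]='b': k: 2→0; π[6]=0 (border '')
j=7 s[j]='b': π[7]=0 (border '')
j=8 s[j]='b': π[8]=0 (border '')
j=9 s[j]='a': π[9]=1 (border 'a')
j=10 s[j]='b': π[10]=2 (border 'ab')
j=11 s[j]='b': k: 2→0; π[11]=0 (border '')
j=12 s[j]='a': π[12]=1 (border 'a')
j=13 s[j]='a': k: 1→0; π[13]=1 (border 'a')
j=14 s[j]='a': k: 1→0; π[14]=1 (border 'a')

[0, 0, 1, 1, 1, 2, 0, 0, 0, 1, 2, 0, 1, 1, 1]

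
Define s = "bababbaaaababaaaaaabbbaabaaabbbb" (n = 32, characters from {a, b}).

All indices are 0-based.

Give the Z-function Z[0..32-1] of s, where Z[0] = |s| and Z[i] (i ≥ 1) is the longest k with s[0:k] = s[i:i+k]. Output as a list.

Z[0]=32
i=1: fresh scan; Z[1]=0
i=2: fresh scan; Z[2]=3 scan→box=[2,5)
i=3: min(r-i=2, Z[1]=0)=0; Z[3]=0
i=4: min(r-i=1, Z[2]=3)=1; Z[4]=1
i=5: fresh scan; Z[5]=2 scan→box=[5,7)
i=6: min(r-i=1, Z[1]=0)=0; Z[6]=0
i=7: fresh scan; Z[7]=0
i=8: fresh scan; Z[8]=0
i=9: fresh scan; Z[9]=0
i=10: fresh scan; Z[10]=4 scan→box=[10,14)
i=11: min(r-i=3, Z[1]=0)=0; Z[11]=0
i=12: min(r-i=2, Z[2]=3)=2; Z[12]=2
i=13: min(r-i=1, Z[3]=0)=0; Z[13]=0
i=14: fresh scan; Z[14]=0
i=15: fresh scan; Z[15]=0
i=16: fresh scan; Z[16]=0
i=17: fresh scan; Z[17]=0
i=18: fresh scan; Z[18]=0
i=19: fresh scan; Z[19]=1 scan→box=[19,20)
i=20: fresh scan; Z[20]=1 scan→box=[20,21)
i=21: fresh scan; Z[21]=2 scan→box=[21,23)
i=22: min(r-i=1, Z[1]=0)=0; Z[22]=0
i=23: fresh scan; Z[23]=0
i=24: fresh scan; Z[24]=2 scan→box=[24,26)
i=25: min(r-i=1, Z[1]=0)=0; Z[25]=0
i=26: fresh scan; Z[26]=0
i=27: fresh scan; Z[27]=0
i=28: fresh scan; Z[28]=1 scan→box=[28,29)
i=29: fresh scan; Z[29]=1 scan→box=[29,30)
i=30: fresh scan; Z[30]=1 scan→box=[30,31)
i=31: fresh scan; Z[31]=1 scan→box=[31,32)

[32, 0, 3, 0, 1, 2, 0, 0, 0, 0, 4, 0, 2, 0, 0, 0, 0, 0, 0, 1, 1, 2, 0, 0, 2, 0, 0, 0, 1, 1, 1, 1]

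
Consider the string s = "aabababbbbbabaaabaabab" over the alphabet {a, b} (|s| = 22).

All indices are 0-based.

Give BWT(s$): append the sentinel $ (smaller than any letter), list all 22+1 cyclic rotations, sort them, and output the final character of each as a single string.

bbab$bbaaabbaaaabaabbba

rank  rotation                 last
    0  $aabababbbbbabaaabaabab  b
    1  aaabaabab$aabababbbbbab  b
    2  aabaabab$aabababbbbbaba  a
    3  aabab$aabababbbbbabaaab  b
    4  aabababbbbbabaaabaabab$  $
    5  ab$aabababbbbbabaaabaab  b
    6  abaaabaabab$aabababbbbb  b
    7  abaabab$aabababbbbbabaa  a
    8  abab$aabababbbbbabaaaba  a
    9  abababbbbbabaaabaabab$a  a
   10  ababbbbbabaaabaabab$aab  b
   11  abbbbbabaaabaabab$aabab  b
   12  b$aabababbbbbabaaabaaba  a
   13  baaabaabab$aabababbbbba  a
   14  baabab$aabababbbbbabaaa  a
   15  bab$aabababbbbbabaaabaa  a
   16  babaaabaabab$aabababbbb  b
   17  bababbbbbabaaabaabab$aa  a
   18  babbbbbabaaabaabab$aaba  a
   19  bbabaaabaabab$aabababbb  b
   20  bbbabaaabaabab$aabababb  b
   21  bbbbabaaabaabab$aababab  b
   22  bbbbbabaaabaabab$aababa  a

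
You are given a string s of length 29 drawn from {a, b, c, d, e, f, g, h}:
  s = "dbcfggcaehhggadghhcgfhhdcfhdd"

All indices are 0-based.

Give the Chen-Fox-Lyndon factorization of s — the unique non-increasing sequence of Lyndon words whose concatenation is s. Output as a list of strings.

emit factor 1: 'd' (i=0, period=1)
emit factor 2: 'bcfggc' (i=1, period=6)
emit factor 3: 'aehhgg' (i=7, period=6)
emit factor 4: 'adghhcgfhhdcfhdd' (i=13, period=16)

["d", "bcfggc", "aehhgg", "adghhcgfhhdcfhdd"]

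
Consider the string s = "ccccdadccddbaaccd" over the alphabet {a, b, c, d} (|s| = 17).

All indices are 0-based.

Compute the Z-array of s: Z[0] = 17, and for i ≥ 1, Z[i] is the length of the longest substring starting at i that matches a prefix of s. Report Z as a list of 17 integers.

Z[0]=17
i=1: i≥r, start 0; Z[1]=3 extend→box=[1,4)
i=2: min(r-i=2, Z[1]=3)=2; Z[2]=2
i=3: min(r-i=1, Z[2]=2)=1; Z[3]=1
i=4: i≥r, start 0; Z[4]=0
i=5: i≥r, start 0; Z[5]=0
i=6: i≥r, start 0; Z[6]=0
i=7: i≥r, start 0; Z[7]=2 extend→box=[7,9)
i=8: min(r-i=1, Z[1]=3)=1; Z[8]=1
i=9: i≥r, start 0; Z[9]=0
i=10: i≥r, start 0; Z[10]=0
i=11: i≥r, start 0; Z[11]=0
i=12: i≥r, start 0; Z[12]=0
i=13: i≥r, start 0; Z[13]=0
i=14: i≥r, start 0; Z[14]=2 extend→box=[14,16)
i=15: min(r-i=1, Z[1]=3)=1; Z[15]=1
i=16: i≥r, start 0; Z[16]=0

[17, 3, 2, 1, 0, 0, 0, 2, 1, 0, 0, 0, 0, 0, 2, 1, 0]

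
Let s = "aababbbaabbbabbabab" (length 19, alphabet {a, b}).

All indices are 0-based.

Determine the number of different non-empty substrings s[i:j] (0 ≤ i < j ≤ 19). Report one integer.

143

sorted suffixes:
  #0 SA[0]=0  'aababbbaabbbabbabab'
  #1 SA[1]=7  'aabbbabbabab'
  #2 SA[2]=17  'ab'
  #3 SA[3]=15  'abab'
  #4 SA[4]=1  'ababbbaabbbabbabab'
  #5 SA[5]=12  'abbabab'
  #6 SA[6]=3  'abbbaabbbabbabab'
  #7 SA[7]=8  'abbbabbabab'
  #8 SA[8]=18  'b'
  #9 SA[9]=6  'baabbbabbabab'
  #10 SA[10]=16  'bab'
  #11 SA[11]=14  'babab'
  #12 SA[12]=11  'babbabab'
  #13 SA[13]=2  'babbbaabbbabbabab'
  #14 SA[14]=5  'bbaabbbabbabab'
  #15 SA[15]=13  'bbabab'
  #16 SA[16]=10  'bbabbabab'
  #17 SA[17]=4  'bbbaabbbabbabab'
  #18 SA[18]=9  'bbbabbabab'

SA = [0, 7, 17, 15, 1, 12, 3, 8, 18, 6, 16, 14, 11, 2, 5, 13, 10, 4, 9]
[i] adj suffixes → lcp
  [1] 0/7 → 3 ('aab')
  [2] 7/17 → 1 ('a')
  [3] 17/15 → 2 ('ab')
  [4] 15/1 → 4 ('abab')
  [5] 1/12 → 2 ('ab')
  [6] 12/3 → 3 ('abb')
  [7] 3/8 → 5 ('abbba')
  [8] 8/18 → 0 ('')
  [9] 18/6 → 1 ('b')
  [10] 6/16 → 2 ('ba')
  [11] 16/14 → 3 ('bab')
  [12] 14/11 → 3 ('bab')
  [13] 11/2 → 4 ('babb')
  [14] 2/5 → 1 ('b')
  [15] 5/13 → 3 ('bba')
  [16] 13/10 → 4 ('bbab')
  [17] 10/4 → 2 ('bb')
  [18] 4/9 → 4 ('bbba')

n(n+1)/2 = 19·20/2 = 190
Σ LCP = 0 + 3 + 1 + 2 + 4 + 2 + 3 + 5 + 0 + 1 + 2 + 3 + 3 + 4 + 1 + 3 + 4 + 2 + 4 = 47
distinct = 190 − 47 = 143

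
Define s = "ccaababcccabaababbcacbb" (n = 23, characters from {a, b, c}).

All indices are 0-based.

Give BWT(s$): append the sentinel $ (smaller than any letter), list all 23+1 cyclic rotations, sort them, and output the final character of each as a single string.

bbccaabbcbaaacabaccba$cb

rank  rotation                  last
    0  $ccaababcccabaababbcacbb  b
    1  aababbcacbb$ccaababcccab  b
    2  aababcccabaababbcacbb$cc  c
    3  abaababbcacbb$ccaababccc  c
    4  ababbcacbb$ccaababcccaba  a
    5  ababcccabaababbcacbb$cca  a
    6  abbcacbb$ccaababcccabaab  b
    7  abcccabaababbcacbb$ccaab  b
    8  acbb$ccaababcccabaababbc  c
    9  b$ccaababcccabaababbcacb  b
   10  baababbcacbb$ccaababccca  a
   11  babbcacbb$ccaababcccabaa  a
   12  babcccabaababbcacbb$ccaa  a
   13  bb$ccaababcccabaababbcac  c
   14  bbcacbb$ccaababcccabaaba  a
   15  bcacbb$ccaababcccabaabab  b
   16  bcccabaababbcacbb$ccaaba  a
   17  caababcccabaababbcacbb$c  c
   18  cabaababbcacbb$ccaababcc  c
   19  cacbb$ccaababcccabaababb  b
   20  cbb$ccaababcccabaababbca  a
   21  ccaababcccabaababbcacbb$  $
   22  ccabaababbcacbb$ccaababc  c
   23  cccabaababbcacbb$ccaabab  b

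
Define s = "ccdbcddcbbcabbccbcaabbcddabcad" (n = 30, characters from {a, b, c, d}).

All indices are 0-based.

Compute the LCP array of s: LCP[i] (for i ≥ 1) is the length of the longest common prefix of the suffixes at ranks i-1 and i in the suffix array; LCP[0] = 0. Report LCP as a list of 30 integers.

[0, 1, 4, 2, 1, 0, 3, 3, 1, 3, 3, 2, 2, 4, 0, 2, 2, 1, 2, 1, 2, 1, 2, 3, 0, 1, 1, 1, 1, 2]

rank | idx | suffix
   0 |  18 | aabbcddabcad
   1 |  11 | abbccbcaabbcddabcad
   2 |  19 | abbcddabcad
   3 |  25 | abcad
   4 |  28 | ad
   5 |   8 | bbcabbccbcaabbcddabcad
   6 |  12 | bbccbcaabbcddabcad
   7 |  20 | bbcddabcad
   8 |  16 | bcaabbcddabcad
   9 |   9 | bcabbccbcaabbcddabcad
  10 |  26 | bcad
  11 |  13 | bccbcaabbcddabcad
  12 |  21 | bcddabcad
  13 |   3 | bcddcbbcabbccbcaabbcddabcad
  14 |  17 | caabbcddabcad
  15 |  10 | cabbccbcaabbcddabcad
  16 |  27 | cad
  17 |   7 | cbbcabbccbcaabbcddabcad
  18 |  15 | cbcaabbcddabcad
  19 |  14 | ccbcaabbcddabcad
  20 |   0 | ccdbcddcbbcabbccbcaabbcddabcad
  21 |   1 | cdbcddcbbcabbccbcaabbcddabcad
  22 |  22 | cddabcad
  23 |   4 | cddcbbcabbccbcaabbcddabcad
  24 |  29 | d
  25 |  24 | dabcad
  26 |   2 | dbcddcbbcabbccbcaabbcddabcad
  27 |   6 | dcbbcabbccbcaabbcddabcad
  28 |  23 | ddabcad
  29 |   5 | ddcbbcabbccbcaabbcddabcad

SA = [18, 11, 19, 25, 28, 8, 12, 20, 16, 9, 26, 13, 21, 3, 17, 10, 27, 7, 15, 14, 0, 1, 22, 4, 29, 24, 2, 6, 23, 5]
rank  pair      lcp
   1  s[18:],s[11:]  1  'a'
   2  s[11:],s[19:]  4  'abbc'
   3  s[19:],s[25:]  2  'ab'
   4  s[25:],s[28:]  1  'a'
   5  s[28:],s[8:]  0  ''
   6  s[8:],s[12:]  3  'bbc'
   7  s[12:],s[20:]  3  'bbc'
   8  s[20:],s[16:]  1  'b'
   9  s[16:],s[9:]  3  'bca'
  10  s[9:],s[26:]  3  'bca'
  11  s[26:],s[13:]  2  'bc'
  12  s[13:],s[21:]  2  'bc'
  13  s[21:],s[3:]  4  'bcdd'
  14  s[3:],s[17:]  0  ''
  15  s[17:],s[10:]  2  'ca'
  16  s[10:],s[27:]  2  'ca'
  17  s[27:],s[7:]  1  'c'
  18  s[7:],s[15:]  2  'cb'
  19  s[15:],s[14:]  1  'c'
  20  s[14:],s[0:]  2  'cc'
  21  s[0:],s[1:]  1  'c'
  22  s[1:],s[22:]  2  'cd'
  23  s[22:],s[4:]  3  'cdd'
  24  s[4:],s[29:]  0  ''
  25  s[29:],s[24:]  1  'd'
  26  s[24:],s[2:]  1  'd'
  27  s[2:],s[6:]  1  'd'
  28  s[6:],s[23:]  1  'd'
  29  s[23:],s[5:]  2  'dd'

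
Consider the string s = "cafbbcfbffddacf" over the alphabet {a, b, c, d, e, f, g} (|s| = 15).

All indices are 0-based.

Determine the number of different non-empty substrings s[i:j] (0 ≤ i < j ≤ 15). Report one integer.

108

sorted suffixes:
  #0 SA[0]=12  'acf'
  #1 SA[1]=1  'afbbcfbffddacf'
  #2 SA[2]=3  'bbcfbffddacf'
  #3 SA[3]=4  'bcfbffddacf'
  #4 SA[4]=7  'bffddacf'
  #5 SA[5]=0  'cafbbcfbffddacf'
  #6 SA[6]=13  'cf'
  #7 SA[7]=5  'cfbffddacf'
  #8 SA[8]=11  'dacf'
  #9 SA[9]=10  'ddacf'
  #10 SA[10]=14  'f'
  #11 SA[11]=2  'fbbcfbffddacf'
  #12 SA[12]=6  'fbffddacf'
  #13 SA[13]=9  'fddacf'
  #14 SA[14]=8  'ffddacf'

SA = [12, 1, 3, 4, 7, 0, 13, 5, 11, 10, 14, 2, 6, 9, 8]
[i] adj suffixes → lcp
  [1] 12/1 → 1 ('a')
  [2] 1/3 → 0 ('')
  [3] 3/4 → 1 ('b')
  [4] 4/7 → 1 ('b')
  [5] 7/0 → 0 ('')
  [6] 0/13 → 1 ('c')
  [7] 13/5 → 2 ('cf')
  [8] 5/11 → 0 ('')
  [9] 11/10 → 1 ('d')
  [10] 10/14 → 0 ('')
  [11] 14/2 → 1 ('f')
  [12] 2/6 → 2 ('fb')
  [13] 6/9 → 1 ('f')
  [14] 9/8 → 1 ('f')

n(n+1)/2 = 15·16/2 = 120
Σ LCP = 0 + 1 + 0 + 1 + 1 + 0 + 1 + 2 + 0 + 1 + 0 + 1 + 2 + 1 + 1 = 12
distinct = 120 − 12 = 108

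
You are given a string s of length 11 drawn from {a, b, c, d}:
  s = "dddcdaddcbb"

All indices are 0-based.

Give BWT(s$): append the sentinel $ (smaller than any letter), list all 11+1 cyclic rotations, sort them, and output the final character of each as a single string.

rank  rotation      last
    0  $dddcdaddcbb  b
    1  addcbb$dddcd  d
    2  b$dddcdaddcb  b
    3  bb$dddcdaddc  c
    4  cbb$dddcdadd  d
    5  cdaddcbb$ddd  d
    6  daddcbb$dddc  c
    7  dcbb$dddcdad  d
    8  dcdaddcbb$dd  d
    9  ddcbb$dddcda  a
   10  ddcdaddcbb$d  d
   11  dddcdaddcbb$  $

bdbcddcddad$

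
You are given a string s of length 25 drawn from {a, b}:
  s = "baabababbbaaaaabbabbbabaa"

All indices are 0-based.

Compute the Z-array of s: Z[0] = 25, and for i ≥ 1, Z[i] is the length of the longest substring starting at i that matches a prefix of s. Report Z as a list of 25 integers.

Z[0]=25
i=1: outside box; Z[1]=0
i=2: outside box; Z[2]=0
i=3: outside box; Z[3]=2 scan→box=[3,5)
i=4: min(r-i=1, Z[1]=0)=0; Z[4]=0
i=5: outside box; Z[5]=2 scan→box=[5,7)
i=6: min(r-i=1, Z[1]=0)=0; Z[6]=0
i=7: outside box; Z[7]=1 scan→box=[7,8)
i=8: outside box; Z[8]=1 scan→box=[8,9)
i=9: outside box; Z[9]=3 scan→box=[9,12)
i=10: min(r-i=2, Z[1]=0)=0; Z[10]=0
i=11: min(r-i=1, Z[2]=0)=0; Z[11]=0
i=12: outside box; Z[12]=0
i=13: outside box; Z[13]=0
i=14: outside box; Z[14]=0
i=15: outside box; Z[15]=1 scan→box=[15,16)
i=16: outside box; Z[16]=2 scan→box=[16,18)
i=17: min(r-i=1, Z[1]=0)=0; Z[17]=0
i=18: outside box; Z[18]=1 scan→box=[18,19)
i=19: outside box; Z[19]=1 scan→box=[19,20)
i=20: outside box; Z[20]=2 scan→box=[20,22)
i=21: min(r-i=1, Z[1]=0)=0; Z[21]=0
i=22: outside box; Z[22]=3 scan→box=[22,25)
i=23: min(r-i=2, Z[1]=0)=0; Z[23]=0
i=24: min(r-i=1, Z[2]=0)=0; Z[24]=0

[25, 0, 0, 2, 0, 2, 0, 1, 1, 3, 0, 0, 0, 0, 0, 1, 2, 0, 1, 1, 2, 0, 3, 0, 0]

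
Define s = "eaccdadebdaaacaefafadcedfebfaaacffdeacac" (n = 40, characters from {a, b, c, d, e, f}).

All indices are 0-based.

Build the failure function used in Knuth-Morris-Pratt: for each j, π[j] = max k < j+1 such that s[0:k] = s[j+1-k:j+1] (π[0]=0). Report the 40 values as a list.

[0, 0, 0, 0, 0, 0, 0, 1, 0, 0, 0, 0, 0, 0, 0, 1, 0, 0, 0, 0, 0, 0, 1, 0, 0, 1, 0, 0, 0, 0, 0, 0, 0, 0, 0, 1, 2, 3, 0, 0]

π[0] = 0
j=1 s[j]='a': π[1]=0 (border '')
j=2 s[j]='c': π[2]=0 (border '')
j=3 s[j]='c': π[3]=0 (border '')
j=4 s[j]='d': π[4]=0 (border '')
j=5 s[j]='a': π[5]=0 (border '')
j=6 s[j]='d': π[6]=0 (border '')
j=7 s[j]='e': π[7]=1 (border 'e')
j=8 s[j]='b': k: 1→0; π[8]=0 (border '')
j=9 s[j]='d': π[9]=0 (border '')
j=10 s[j]='a': π[10]=0 (border '')
j=11 s[j]='a': π[11]=0 (border '')
j=12 s[j]='a': π[12]=0 (border '')
j=13 s[j]='c': π[13]=0 (border '')
j=14 s[j]='a': π[14]=0 (border '')
j=15 s[j]='e': π[15]=1 (border 'e')
j=16 s[j]='f': k: 1→0; π[16]=0 (border '')
j=17 s[j]='a': π[17]=0 (border '')
j=18 s[j]='f': π[18]=0 (border '')
j=19 s[j]='a': π[19]=0 (border '')
j=20 s[j]='d': π[20]=0 (border '')
j=21 s[j]='c': π[21]=0 (border '')
j=22 s[j]='e': π[22]=1 (border 'e')
j=23 s[j]='d': k: 1→0; π[23]=0 (border '')
j=24 s[j]='f': π[24]=0 (border '')
j=25 s[j]='e': π[25]=1 (border 'e')
j=26 s[j]='b': k: 1→0; π[26]=0 (border '')
j=27 s[j]='f': π[27]=0 (border '')
j=28 s[j]='a': π[28]=0 (border '')
j=29 s[j]='a': π[29]=0 (border '')
j=30 s[j]='a': π[30]=0 (border '')
j=31 s[j]='c': π[31]=0 (border '')
j=32 s[j]='f': π[32]=0 (border '')
j=33 s[j]='f': π[33]=0 (border '')
j=34 s[j]='d': π[34]=0 (border '')
j=35 s[j]='e': π[35]=1 (border 'e')
j=36 s[j]='a': π[36]=2 (border 'ea')
j=37 s[j]='c': π[37]=3 (border 'eac')
j=38 s[j]='a': k: 3→0; π[38]=0 (border '')
j=39 s[j]='c': π[39]=0 (border '')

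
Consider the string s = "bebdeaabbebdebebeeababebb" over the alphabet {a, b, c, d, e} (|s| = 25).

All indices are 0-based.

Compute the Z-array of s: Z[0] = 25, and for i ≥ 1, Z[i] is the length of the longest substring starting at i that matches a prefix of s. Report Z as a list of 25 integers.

[25, 0, 1, 0, 0, 0, 0, 1, 5, 0, 1, 0, 0, 3, 0, 2, 0, 0, 0, 1, 0, 3, 0, 1, 1]

Z[0]=25
i=1: outside box; Z[1]=0
i=2: outside box; Z[2]=1 scan→box=[2,3)
i=3: outside box; Z[3]=0
i=4: outside box; Z[4]=0
i=5: outside box; Z[5]=0
i=6: outside box; Z[6]=0
i=7: outside box; Z[7]=1 scan→box=[7,8)
i=8: outside box; Z[8]=5 scan→box=[8,13)
i=9: min(r-i=4, Z[1]=0)=0; Z[9]=0
i=10: min(r-i=3, Z[2]=1)=1; Z[10]=1
i=11: min(r-i=2, Z[3]=0)=0; Z[11]=0
i=12: min(r-i=1, Z[4]=0)=0; Z[12]=0
i=13: outside box; Z[13]=3 scan→box=[13,16)
i=14: min(r-i=2, Z[1]=0)=0; Z[14]=0
i=15: min(r-i=1, Z[2]=1)=1; Z[15]=2 scan→box=[15,17)
i=16: min(r-i=1, Z[1]=0)=0; Z[16]=0
i=17: outside box; Z[17]=0
i=18: outside box; Z[18]=0
i=19: outside box; Z[19]=1 scan→box=[19,20)
i=20: outside box; Z[20]=0
i=21: outside box; Z[21]=3 scan→box=[21,24)
i=22: min(r-i=2, Z[1]=0)=0; Z[22]=0
i=23: min(r-i=1, Z[2]=1)=1; Z[23]=1
i=24: outside box; Z[24]=1 scan→box=[24,25)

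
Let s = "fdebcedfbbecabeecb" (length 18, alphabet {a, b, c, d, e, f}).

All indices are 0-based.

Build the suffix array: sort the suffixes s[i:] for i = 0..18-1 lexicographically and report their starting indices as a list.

rank→(start, suffix):
  0 → (12, 'abeecb')
  1 → (17, 'b')
  2 → (8, 'bbecabeecb')
  3 → (3, 'bcedfbbecabeecb')
  4 → (9, 'becabeecb')
  5 → (13, 'beecb')
  6 → (11, 'cabeecb')
  7 → (16, 'cb')
  8 → (4, 'cedfbbecabeecb')
  9 → (1, 'debcedfbbecabeecb')
  10 → (6, 'dfbbecabeecb')
  11 → (2, 'ebcedfbbecabeecb')
  12 → (10, 'ecabeecb')
  13 → (15, 'ecb')
  14 → (5, 'edfbbecabeecb')
  15 → (14, 'eecb')
  16 → (7, 'fbbecabeecb')
  17 → (0, 'fdebcedfbbecabeecb')

[12, 17, 8, 3, 9, 13, 11, 16, 4, 1, 6, 2, 10, 15, 5, 14, 7, 0]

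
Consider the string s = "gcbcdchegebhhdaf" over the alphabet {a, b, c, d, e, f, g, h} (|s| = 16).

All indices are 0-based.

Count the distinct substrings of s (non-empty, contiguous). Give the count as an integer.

rank→(start, suffix):
  0 → (14, 'af')
  1 → (2, 'bcdchegebhhdaf')
  2 → (10, 'bhhdaf')
  3 → (1, 'cbcdchegebhhdaf')
  4 → (3, 'cdchegebhhdaf')
  5 → (5, 'chegebhhdaf')
  6 → (13, 'daf')
  7 → (4, 'dchegebhhdaf')
  8 → (9, 'ebhhdaf')
  9 → (7, 'egebhhdaf')
  10 → (15, 'f')
  11 → (0, 'gcbcdchegebhhdaf')
  12 → (8, 'gebhhdaf')
  13 → (12, 'hdaf')
  14 → (6, 'hegebhhdaf')
  15 → (11, 'hhdaf')

SA = [14, 2, 10, 1, 3, 5, 13, 4, 9, 7, 15, 0, 8, 12, 6, 11]
[i] adj suffixes → lcp
  [1] 14/2 → 0 ('')
  [2] 2/10 → 1 ('b')
  [3] 10/1 → 0 ('')
  [4] 1/3 → 1 ('c')
  [5] 3/5 → 1 ('c')
  [6] 5/13 → 0 ('')
  [7] 13/4 → 1 ('d')
  [8] 4/9 → 0 ('')
  [9] 9/7 → 1 ('e')
  [10] 7/15 → 0 ('')
  [11] 15/0 → 0 ('')
  [12] 0/8 → 1 ('g')
  [13] 8/12 → 0 ('')
  [14] 12/6 → 1 ('h')
  [15] 6/11 → 1 ('h')

n(n+1)/2 = 16·17/2 = 136
Σ LCP = 0 + 0 + 1 + 0 + 1 + 1 + 0 + 1 + 0 + 1 + 0 + 0 + 1 + 0 + 1 + 1 = 8
distinct = 136 − 8 = 128

128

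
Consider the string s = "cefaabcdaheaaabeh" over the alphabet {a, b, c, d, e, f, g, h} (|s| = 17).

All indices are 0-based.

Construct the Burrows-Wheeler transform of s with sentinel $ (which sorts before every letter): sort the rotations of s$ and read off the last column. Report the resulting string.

hefaaadaab$chcbeea

rank  rotation            last
    0  $cefaabcdaheaaabeh  h
    1  aaabeh$cefaabcdahe  e
    2  aabcdaheaaabeh$cef  f
    3  aabeh$cefaabcdahea  a
    4  abcdaheaaabeh$cefa  a
    5  abeh$cefaabcdaheaa  a
    6  aheaaabeh$cefaabcd  d
    7  bcdaheaaabeh$cefaa  a
    8  beh$cefaabcdaheaaa  a
    9  cdaheaaabeh$cefaab  b
   10  cefaabcdaheaaabeh$  $
   11  daheaaabeh$cefaabc  c
   12  eaaabeh$cefaabcdah  h
   13  efaabcdaheaaabeh$c  c
   14  eh$cefaabcdaheaaab  b
   15  faabcdaheaaabeh$ce  e
   16  h$cefaabcdaheaaabe  e
   17  heaaabeh$cefaabcda  a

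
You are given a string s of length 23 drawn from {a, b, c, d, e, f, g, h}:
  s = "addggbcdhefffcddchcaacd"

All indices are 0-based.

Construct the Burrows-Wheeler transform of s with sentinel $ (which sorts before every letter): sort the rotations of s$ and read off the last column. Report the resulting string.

rank  rotation                  last
    0  $addggbcdhefffcddchcaacd  d
    1  aacd$addggbcdhefffcddchc  c
    2  acd$addggbcdhefffcddchca  a
    3  addggbcdhefffcddchcaacd$  $
    4  bcdhefffcddchcaacd$addgg  g
    5  caacd$addggbcdhefffcddch  h
    6  cd$addggbcdhefffcddchcaa  a
    7  cddchcaacd$addggbcdhefff  f
    8  cdhefffcddchcaacd$addggb  b
    9  chcaacd$addggbcdhefffcdd  d
   10  d$addggbcdhefffcddchcaac  c
   11  dchcaacd$addggbcdhefffcd  d
   12  ddchcaacd$addggbcdhefffc  c
   13  ddggbcdhefffcddchcaacd$a  a
   14  dggbcdhefffcddchcaacd$ad  d
   15  dhefffcddchcaacd$addggbc  c
   16  efffcddchcaacd$addggbcdh  h
   17  fcddchcaacd$addggbcdheff  f
   18  ffcddchcaacd$addggbcdhef  f
   19  fffcddchcaacd$addggbcdhe  e
   20  gbcdhefffcddchcaacd$addg  g
   21  ggbcdhefffcddchcaacd$add  d
   22  hcaacd$addggbcdhefffcddc  c
   23  hefffcddchcaacd$addggbcd  d

dca$ghafbdcdcadchffegdcd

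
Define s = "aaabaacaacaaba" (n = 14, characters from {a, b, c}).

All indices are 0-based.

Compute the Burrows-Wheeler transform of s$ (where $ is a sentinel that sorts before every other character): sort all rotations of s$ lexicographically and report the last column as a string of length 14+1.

rank  rotation         last
    0  $aaabaacaacaaba  a
    1  a$aaabaacaacaab  b
    2  aaabaacaacaaba$  $
    3  aaba$aaabaacaac  c
    4  aabaacaacaaba$a  a
    5  aacaaba$aaabaac  c
    6  aacaacaaba$aaab  b
    7  aba$aaabaacaaca  a
    8  abaacaacaaba$aa  a
    9  acaaba$aaabaaca  a
   10  acaacaaba$aaaba  a
   11  ba$aaabaacaacaa  a
   12  baacaacaaba$aaa  a
   13  caaba$aaabaacaa  a
   14  caacaaba$aaabaa  a

ab$cacbaaaaaaaa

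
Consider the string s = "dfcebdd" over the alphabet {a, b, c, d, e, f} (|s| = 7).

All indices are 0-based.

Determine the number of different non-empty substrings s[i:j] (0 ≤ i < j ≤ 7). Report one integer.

rank→(start, suffix):
  0 → (4, 'bdd')
  1 → (2, 'cebdd')
  2 → (6, 'd')
  3 → (5, 'dd')
  4 → (0, 'dfcebdd')
  5 → (3, 'ebdd')
  6 → (1, 'fcebdd')

SA = [4, 2, 6, 5, 0, 3, 1]
rank  pair      lcp
   1  s[4:],s[2:]  0  ''
   2  s[2:],s[6:]  0  ''
   3  s[6:],s[5:]  1  'd'
   4  s[5:],s[0:]  1  'd'
   5  s[0:],s[3:]  0  ''
   6  s[3:],s[1:]  0  ''

n(n+1)/2 = 7·8/2 = 28
Σ LCP = 0 + 0 + 0 + 1 + 1 + 0 + 0 = 2
distinct = 28 − 2 = 26

26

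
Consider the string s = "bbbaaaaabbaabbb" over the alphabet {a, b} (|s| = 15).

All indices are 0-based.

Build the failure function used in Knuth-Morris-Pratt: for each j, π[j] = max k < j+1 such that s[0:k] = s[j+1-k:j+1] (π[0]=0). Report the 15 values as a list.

π[0] = 0
j=1 s[j]='b': π[1]=1 (border 'b')
j=2 s[j]='b': π[2]=2 (border 'bb')
j=3 s[j]='a': k: 2→1→0; π[3]=0 (border '')
j=4 s[j]='a': π[4]=0 (border '')
j=5 s[j]='a': π[5]=0 (border '')
j=6 s[j]='a': π[6]=0 (border '')
j=7 s[j]='a': π[7]=0 (border '')
j=8 s[j]='b': π[8]=1 (border 'b')
j=9 s[j]='b': π[9]=2 (border 'bb')
j=10 s[j]='a': k: 2→1→0; π[10]=0 (border '')
j=11 s[j]='a': π[11]=0 (border '')
j=12 s[j]='b': π[12]=1 (border 'b')
j=13 s[j]='b': π[13]=2 (border 'bb')
j=14 s[j]='b': π[14]=3 (border 'bbb')

[0, 1, 2, 0, 0, 0, 0, 0, 1, 2, 0, 0, 1, 2, 3]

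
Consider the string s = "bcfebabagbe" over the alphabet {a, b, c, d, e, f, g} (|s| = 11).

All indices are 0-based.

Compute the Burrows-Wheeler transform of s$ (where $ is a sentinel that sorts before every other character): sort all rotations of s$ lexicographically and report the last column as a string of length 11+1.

rank  rotation      last
    0  $bcfebabagbe  e
    1  abagbe$bcfeb  b
    2  agbe$bcfebab  b
    3  babagbe$bcfe  e
    4  bagbe$bcfeba  a
    5  bcfebabagbe$  $
    6  be$bcfebabag  g
    7  cfebabagbe$b  b
    8  e$bcfebabagb  b
    9  ebabagbe$bcf  f
   10  febabagbe$bc  c
   11  gbe$bcfebaba  a

ebbea$gbbfca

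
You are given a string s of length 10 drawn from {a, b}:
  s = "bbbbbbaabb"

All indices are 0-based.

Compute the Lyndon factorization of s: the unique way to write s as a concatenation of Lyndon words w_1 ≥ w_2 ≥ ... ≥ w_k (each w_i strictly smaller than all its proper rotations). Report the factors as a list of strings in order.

["b", "b", "b", "b", "b", "b", "aabb"]

emit factor 1: 'b' (i=0, period=1)
emit factor 2: 'b' (i=1, period=1)
emit factor 3: 'b' (i=2, period=1)
emit factor 4: 'b' (i=3, period=1)
emit factor 5: 'b' (i=4, period=1)
emit factor 6: 'b' (i=5, period=1)
emit factor 7: 'aabb' (i=6, period=4)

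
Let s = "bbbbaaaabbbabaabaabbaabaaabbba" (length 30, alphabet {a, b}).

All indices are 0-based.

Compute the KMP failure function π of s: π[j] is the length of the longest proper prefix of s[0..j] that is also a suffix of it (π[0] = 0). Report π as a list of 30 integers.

[0, 1, 2, 3, 0, 0, 0, 0, 1, 2, 3, 0, 1, 0, 0, 1, 0, 0, 1, 2, 0, 0, 1, 0, 0, 0, 1, 2, 3, 0]

π[0] = 0
j=1 s[j]='b': π[1]=1 (border 'b')
j=2 s[j]='b': π[2]=2 (border 'bb')
j=3 s[j]='b': π[3]=3 (border 'bbb')
j=4 s[j]='a': k: 3→2→1→0; π[4]=0 (border '')
j=5 s[j]='a': π[5]=0 (border '')
j=6 s[j]='a': π[6]=0 (border '')
j=7 s[j]='a': π[7]=0 (border '')
j=8 s[j]='b': π[8]=1 (border 'b')
j=9 s[j]='b': π[9]=2 (border 'bb')
j=10 s[j]='b': π[10]=3 (border 'bbb')
j=11 s[j]='a': k: 3→2→1→0; π[11]=0 (border '')
j=12 s[j]='b': π[12]=1 (border 'b')
j=13 s[j]='a': k: 1→0; π[13]=0 (border '')
j=14 s[j]='a': π[14]=0 (border '')
j=15 s[j]='b': π[15]=1 (border 'b')
j=16 s[j]='a': k: 1→0; π[16]=0 (border '')
j=17 s[j]='a': π[17]=0 (border '')
j=18 s[j]='b': π[18]=1 (border 'b')
j=19 s[j]='b': π[19]=2 (border 'bb')
j=20 s[j]='a': k: 2→1→0; π[20]=0 (border '')
j=21 s[j]='a': π[21]=0 (border '')
j=22 s[j]='b': π[22]=1 (border 'b')
j=23 s[j]='a': k: 1→0; π[23]=0 (border '')
j=24 s[j]='a': π[24]=0 (border '')
j=25 s[j]='a': π[25]=0 (border '')
j=26 s[j]='b': π[26]=1 (border 'b')
j=27 s[j]='b': π[27]=2 (border 'bb')
j=28 s[j]='b': π[28]=3 (border 'bbb')
j=29 s[j]='a': k: 3→2→1→0; π[29]=0 (border '')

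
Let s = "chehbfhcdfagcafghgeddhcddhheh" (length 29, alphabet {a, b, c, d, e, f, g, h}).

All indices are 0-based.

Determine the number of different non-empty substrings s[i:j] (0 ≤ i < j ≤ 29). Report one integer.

405

rank→(start, suffix):
  0 → (13, 'afghgeddhcddhheh')
  1 → (10, 'agcafghgeddhcddhheh')
  2 → (4, 'bfhcdfagcafghgeddhcddhheh')
  3 → (12, 'cafghgeddhcddhheh')
  4 → (22, 'cddhheh')
  5 → (7, 'cdfagcafghgeddhcddhheh')
  6 → (0, 'chehbfhcdfagcafghgeddhcddhheh')
  7 → (19, 'ddhcddhheh')
  8 → (23, 'ddhheh')
  9 → (8, 'dfagcafghgeddhcddhheh')
  10 → (20, 'dhcddhheh')
  11 → (24, 'dhheh')
  12 → (18, 'eddhcddhheh')
  13 → (27, 'eh')
  14 → (2, 'ehbfhcdfagcafghgeddhcddhheh')
  15 → (9, 'fagcafghgeddhcddhheh')
  16 → (14, 'fghgeddhcddhheh')
  17 → (5, 'fhcdfagcafghgeddhcddhheh')
  18 → (11, 'gcafghgeddhcddhheh')
  19 → (17, 'geddhcddhheh')
  20 → (15, 'ghgeddhcddhheh')
  21 → (28, 'h')
  22 → (3, 'hbfhcdfagcafghgeddhcddhheh')
  23 → (21, 'hcddhheh')
  24 → (6, 'hcdfagcafghgeddhcddhheh')
  25 → (26, 'heh')
  26 → (1, 'hehbfhcdfagcafghgeddhcddhheh')
  27 → (16, 'hgeddhcddhheh')
  28 → (25, 'hheh')

SA = [13, 10, 4, 12, 22, 7, 0, 19, 23, 8, 20, 24, 18, 27, 2, 9, 14, 5, 11, 17, 15, 28, 3, 21, 6, 26, 1, 16, 25]
[i] adj suffixes → lcp
  [1] 13/10 → 1 ('a')
  [2] 10/4 → 0 ('')
  [3] 4/12 → 0 ('')
  [4] 12/22 → 1 ('c')
  [5] 22/7 → 2 ('cd')
  [6] 7/0 → 1 ('c')
  [7] 0/19 → 0 ('')
  [8] 19/23 → 3 ('ddh')
  [9] 23/8 → 1 ('d')
  [10] 8/20 → 1 ('d')
  [11] 20/24 → 2 ('dh')
  [12] 24/18 → 0 ('')
  [13] 18/27 → 1 ('e')
  [14] 27/2 → 2 ('eh')
  [15] 2/9 → 0 ('')
  [16] 9/14 → 1 ('f')
  [17] 14/5 → 1 ('f')
  [18] 5/11 → 0 ('')
  [19] 11/17 → 1 ('g')
  [20] 17/15 → 1 ('g')
  [21] 15/28 → 0 ('')
  [22] 28/3 → 1 ('h')
  [23] 3/21 → 1 ('h')
  [24] 21/6 → 3 ('hcd')
  [25] 6/26 → 1 ('h')
  [26] 26/1 → 3 ('heh')
  [27] 1/16 → 1 ('h')
  [28] 16/25 → 1 ('h')

n(n+1)/2 = 29·30/2 = 435
Σ LCP = 0 + 1 + 0 + 0 + 1 + 2 + 1 + 0 + 3 + 1 + 1 + 2 + 0 + 1 + 2 + 0 + 1 + 1 + 0 + 1 + 1 + 0 + 1 + 1 + 3 + 1 + 3 + 1 + 1 = 30
distinct = 435 − 30 = 405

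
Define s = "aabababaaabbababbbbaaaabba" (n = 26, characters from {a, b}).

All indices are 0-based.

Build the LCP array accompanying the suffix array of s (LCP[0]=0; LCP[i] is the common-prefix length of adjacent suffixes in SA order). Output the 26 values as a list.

sorted suffixes:
  #0 SA[0]=25  'a'
  #1 SA[1]=19  'aaaabba'
  #2 SA[2]=20  'aaabba'
  #3 SA[3]=7  'aaabbababbbbaaaabba'
  #4 SA[4]=0  'aabababaaabbababbbbaaaabba'
  #5 SA[5]=21  'aabba'
  #6 SA[6]=8  'aabbababbbbaaaabba'
  #7 SA[7]=5  'abaaabbababbbbaaaabba'
  #8 SA[8]=3  'ababaaabbababbbbaaaabba'
  #9 SA[9]=1  'abababaaabbababbbbaaaabba'
  #10 SA[10]=12  'ababbbbaaaabba'
  #11 SA[11]=22  'abba'
  #12 SA[12]=9  'abbababbbbaaaabba'
  #13 SA[13]=14  'abbbbaaaabba'
  #14 SA[14]=24  'ba'
  #15 SA[15]=18  'baaaabba'
  #16 SA[16]=6  'baaabbababbbbaaaabba'
  #17 SA[17]=4  'babaaabbababbbbaaaabba'
  #18 SA[18]=2  'bababaaabbababbbbaaaabba'
  #19 SA[19]=11  'bababbbbaaaabba'
  #20 SA[20]=13  'babbbbaaaabba'
  #21 SA[21]=23  'bba'
  #22 SA[22]=17  'bbaaaabba'
  #23 SA[23]=10  'bbababbbbaaaabba'
  #24 SA[24]=16  'bbbaaaabba'
  #25 SA[25]=15  'bbbbaaaabba'

SA = [25, 19, 20, 7, 0, 21, 8, 5, 3, 1, 12, 22, 9, 14, 24, 18, 6, 4, 2, 11, 13, 23, 17, 10, 16, 15]
[i] adj suffixes → lcp
  [1] 25/19 → 1 ('a')
  [2] 19/20 → 3 ('aaa')
  [3] 20/7 → 6 ('aaabba')
  [4] 7/0 → 2 ('aa')
  [5] 0/21 → 3 ('aab')
  [6] 21/8 → 5 ('aabba')
  [7] 8/5 → 1 ('a')
  [8] 5/3 → 3 ('aba')
  [9] 3/1 → 5 ('ababa')
  [10] 1/12 → 4 ('abab')
  [11] 12/22 → 2 ('ab')
  [12] 22/9 → 4 ('abba')
  [13] 9/14 → 3 ('abb')
  [14] 14/24 → 0 ('')
  [15] 24/18 → 2 ('ba')
  [16] 18/6 → 4 ('baaa')
  [17] 6/4 → 2 ('ba')
  [18] 4/2 → 4 ('baba')
  [19] 2/11 → 5 ('babab')
  [20] 11/13 → 3 ('bab')
  [21] 13/23 → 1 ('b')
  [22] 23/17 → 3 ('bba')
  [23] 17/10 → 3 ('bba')
  [24] 10/16 → 2 ('bb')
  [25] 16/15 → 3 ('bbb')

[0, 1, 3, 6, 2, 3, 5, 1, 3, 5, 4, 2, 4, 3, 0, 2, 4, 2, 4, 5, 3, 1, 3, 3, 2, 3]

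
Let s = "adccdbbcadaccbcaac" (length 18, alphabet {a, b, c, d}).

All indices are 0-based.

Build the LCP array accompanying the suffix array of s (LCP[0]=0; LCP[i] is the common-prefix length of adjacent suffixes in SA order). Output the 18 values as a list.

sorted suffixes:
  #0 SA[0]=15  'aac'
  #1 SA[1]=16  'ac'
  #2 SA[2]=10  'accbcaac'
  #3 SA[3]=8  'adaccbcaac'
  #4 SA[4]=0  'adccdbbcadaccbcaac'
  #5 SA[5]=5  'bbcadaccbcaac'
  #6 SA[6]=13  'bcaac'
  #7 SA[7]=6  'bcadaccbcaac'
  #8 SA[8]=17  'c'
  #9 SA[9]=14  'caac'
  #10 SA[10]=7  'cadaccbcaac'
  #11 SA[11]=12  'cbcaac'
  #12 SA[12]=11  'ccbcaac'
  #13 SA[13]=2  'ccdbbcadaccbcaac'
  #14 SA[14]=3  'cdbbcadaccbcaac'
  #15 SA[15]=9  'daccbcaac'
  #16 SA[16]=4  'dbbcadaccbcaac'
  #17 SA[17]=1  'dccdbbcadaccbcaac'

SA = [15, 16, 10, 8, 0, 5, 13, 6, 17, 14, 7, 12, 11, 2, 3, 9, 4, 1]
[i] adj suffixes → lcp
  [1] 15/16 → 1 ('a')
  [2] 16/10 → 2 ('ac')
  [3] 10/8 → 1 ('a')
  [4] 8/0 → 2 ('ad')
  [5] 0/5 → 0 ('')
  [6] 5/13 → 1 ('b')
  [7] 13/6 → 3 ('bca')
  [8] 6/17 → 0 ('')
  [9] 17/14 → 1 ('c')
  [10] 14/7 → 2 ('ca')
  [11] 7/12 → 1 ('c')
  [12] 12/11 → 1 ('c')
  [13] 11/2 → 2 ('cc')
  [14] 2/3 → 1 ('c')
  [15] 3/9 → 0 ('')
  [16] 9/4 → 1 ('d')
  [17] 4/1 → 1 ('d')

[0, 1, 2, 1, 2, 0, 1, 3, 0, 1, 2, 1, 1, 2, 1, 0, 1, 1]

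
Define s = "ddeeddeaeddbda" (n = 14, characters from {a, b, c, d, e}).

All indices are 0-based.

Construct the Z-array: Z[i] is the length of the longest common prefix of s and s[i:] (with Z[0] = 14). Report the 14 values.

Z[0]=14
i=1: fresh scan; Z[1]=1 extend→box=[1,2)
i=2: fresh scan; Z[2]=0
i=3: fresh scan; Z[3]=0
i=4: fresh scan; Z[4]=3 extend→box=[4,7)
i=5: min(r-i=2, Z[1]=1)=1; Z[5]=1
i=6: min(r-i=1, Z[2]=0)=0; Z[6]=0
i=7: fresh scan; Z[7]=0
i=8: fresh scan; Z[8]=0
i=9: fresh scan; Z[9]=2 extend→box=[9,11)
i=10: min(r-i=1, Z[1]=1)=1; Z[10]=1
i=11: fresh scan; Z[11]=0
i=12: fresh scan; Z[12]=1 extend→box=[12,13)
i=13: fresh scan; Z[13]=0

[14, 1, 0, 0, 3, 1, 0, 0, 0, 2, 1, 0, 1, 0]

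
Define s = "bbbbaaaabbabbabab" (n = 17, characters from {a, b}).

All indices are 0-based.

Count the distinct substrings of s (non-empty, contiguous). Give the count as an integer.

116

sorted suffixes:
  #0 SA[0]=4  'aaaabbabbabab'
  #1 SA[1]=5  'aaabbabbabab'
  #2 SA[2]=6  'aabbabbabab'
  #3 SA[3]=15  'ab'
  #4 SA[4]=13  'abab'
  #5 SA[5]=10  'abbabab'
  #6 SA[6]=7  'abbabbabab'
  #7 SA[7]=16  'b'
  #8 SA[8]=3  'baaaabbabbabab'
  #9 SA[9]=14  'bab'
  #10 SA[10]=12  'babab'
  #11 SA[11]=9  'babbabab'
  #12 SA[12]=2  'bbaaaabbabbabab'
  #13 SA[13]=11  'bbabab'
  #14 SA[14]=8  'bbabbabab'
  #15 SA[15]=1  'bbbaaaabbabbabab'
  #16 SA[16]=0  'bbbbaaaabbabbabab'

SA = [4, 5, 6, 15, 13, 10, 7, 16, 3, 14, 12, 9, 2, 11, 8, 1, 0]
i: (SA[i-1],SA[i]) lcp shared
  1: (4,5) 3 'aaa'
  2: (5,6) 2 'aa'
  3: (6,15) 1 'a'
  4: (15,13) 2 'ab'
  5: (13,10) 2 'ab'
  6: (10,7) 5 'abbab'
  7: (7,16) 0 ''
  8: (16,3) 1 'b'
  9: (3,14) 2 'ba'
  10: (14,12) 3 'bab'
  11: (12,9) 3 'bab'
  12: (9,2) 1 'b'
  13: (2,11) 3 'bba'
  14: (11,8) 4 'bbab'
  15: (8,1) 2 'bb'
  16: (1,0) 3 'bbb'

n(n+1)/2 = 17·18/2 = 153
Σ LCP = 0 + 3 + 2 + 1 + 2 + 2 + 5 + 0 + 1 + 2 + 3 + 3 + 1 + 3 + 4 + 2 + 3 = 37
distinct = 153 − 37 = 116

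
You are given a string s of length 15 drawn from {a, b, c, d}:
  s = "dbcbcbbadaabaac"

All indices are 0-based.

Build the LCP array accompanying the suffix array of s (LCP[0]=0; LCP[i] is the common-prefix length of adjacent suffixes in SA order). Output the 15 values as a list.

[0, 2, 1, 1, 1, 0, 2, 1, 1, 3, 0, 1, 2, 0, 1]

rank | idx | suffix
   0 |   9 | aabaac
   1 |  12 | aac
   2 |  10 | abaac
   3 |  13 | ac
   4 |   7 | adaabaac
   5 |  11 | baac
   6 |   6 | badaabaac
   7 |   5 | bbadaabaac
   8 |   3 | bcbbadaabaac
   9 |   1 | bcbcbbadaabaac
  10 |  14 | c
  11 |   4 | cbbadaabaac
  12 |   2 | cbcbbadaabaac
  13 |   8 | daabaac
  14 |   0 | dbcbcbbadaabaac

SA = [9, 12, 10, 13, 7, 11, 6, 5, 3, 1, 14, 4, 2, 8, 0]
[i] adj suffixes → lcp
  [1] 9/12 → 2 ('aa')
  [2] 12/10 → 1 ('a')
  [3] 10/13 → 1 ('a')
  [4] 13/7 → 1 ('a')
  [5] 7/11 → 0 ('')
  [6] 11/6 → 2 ('ba')
  [7] 6/5 → 1 ('b')
  [8] 5/3 → 1 ('b')
  [9] 3/1 → 3 ('bcb')
  [10] 1/14 → 0 ('')
  [11] 14/4 → 1 ('c')
  [12] 4/2 → 2 ('cb')
  [13] 2/8 → 0 ('')
  [14] 8/0 → 1 ('d')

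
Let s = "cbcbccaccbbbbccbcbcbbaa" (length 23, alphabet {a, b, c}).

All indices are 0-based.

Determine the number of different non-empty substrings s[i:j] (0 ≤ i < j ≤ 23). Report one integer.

sorted suffixes:
  #0 SA[0]=22  'a'
  #1 SA[1]=21  'aa'
  #2 SA[2]=6  'accbbbbccbcbcbbaa'
  #3 SA[3]=20  'baa'
  #4 SA[4]=19  'bbaa'
  #5 SA[5]=9  'bbbbccbcbcbbaa'
  #6 SA[6]=10  'bbbccbcbcbbaa'
  #7 SA[7]=11  'bbccbcbcbbaa'
  #8 SA[8]=17  'bcbbaa'
  #9 SA[9]=15  'bcbcbbaa'
  #10 SA[10]=1  'bcbccaccbbbbccbcbcbbaa'
  #11 SA[11]=3  'bccaccbbbbccbcbcbbaa'
  #12 SA[12]=12  'bccbcbcbbaa'
  #13 SA[13]=5  'caccbbbbccbcbcbbaa'
  #14 SA[14]=18  'cbbaa'
  #15 SA[15]=8  'cbbbbccbcbcbbaa'
  #16 SA[16]=16  'cbcbbaa'
  #17 SA[17]=14  'cbcbcbbaa'
  #18 SA[18]=0  'cbcbccaccbbbbccbcbcbbaa'
  #19 SA[19]=2  'cbccaccbbbbccbcbcbbaa'
  #20 SA[20]=4  'ccaccbbbbccbcbcbbaa'
  #21 SA[21]=7  'ccbbbbccbcbcbbaa'
  #22 SA[22]=13  'ccbcbcbbaa'

SA = [22, 21, 6, 20, 19, 9, 10, 11, 17, 15, 1, 3, 12, 5, 18, 8, 16, 14, 0, 2, 4, 7, 13]
rank  pair      lcp
   1  s[22:],s[21:]  1  'a'
   2  s[21:],s[6:]  1  'a'
   3  s[6:],s[20:]  0  ''
   4  s[20:],s[19:]  1  'b'
   5  s[19:],s[9:]  2  'bb'
   6  s[9:],s[10:]  3  'bbb'
   7  s[10:],s[11:]  2  'bb'
   8  s[11:],s[17:]  1  'b'
   9  s[17:],s[15:]  3  'bcb'
  10  s[15:],s[1:]  4  'bcbc'
  11  s[1:],s[3:]  2  'bc'
  12  s[3:],s[12:]  3  'bcc'
  13  s[12:],s[5:]  0  ''
  14  s[5:],s[18:]  1  'c'
  15  s[18:],s[8:]  3  'cbb'
  16  s[8:],s[16:]  2  'cb'
  17  s[16:],s[14:]  4  'cbcb'
  18  s[14:],s[0:]  5  'cbcbc'
  19  s[0:],s[2:]  3  'cbc'
  20  s[2:],s[4:]  1  'c'
  21  s[4:],s[7:]  2  'cc'
  22  s[7:],s[13:]  3  'ccb'

n(n+1)/2 = 23·24/2 = 276
Σ LCP = 0 + 1 + 1 + 0 + 1 + 2 + 3 + 2 + 1 + 3 + 4 + 2 + 3 + 0 + 1 + 3 + 2 + 4 + 5 + 3 + 1 + 2 + 3 = 47
distinct = 276 − 47 = 229

229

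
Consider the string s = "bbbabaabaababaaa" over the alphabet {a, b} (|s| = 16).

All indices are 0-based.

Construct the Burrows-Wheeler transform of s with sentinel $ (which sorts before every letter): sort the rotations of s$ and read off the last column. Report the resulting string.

aaabbbbbaaaaaabb$

rank  rotation           last
    0  $bbbabaabaababaaa  a
    1  a$bbbabaabaababaa  a
    2  aa$bbbabaabaababa  a
    3  aaa$bbbabaabaabab  b
    4  aabaababaaa$bbbab  b
    5  aababaaa$bbbabaab  b
    6  abaaa$bbbabaabaab  b
    7  abaabaababaaa$bbb  b
    8  abaababaaa$bbbaba  a
    9  ababaaa$bbbabaaba  a
   10  baaa$bbbabaabaaba  a
   11  baabaababaaa$bbba  a
   12  baababaaa$bbbabaa  a
   13  babaaa$bbbabaabaa  a
   14  babaabaababaaa$bb  b
   15  bbabaabaababaaa$b  b
   16  bbbabaabaababaaa$  $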